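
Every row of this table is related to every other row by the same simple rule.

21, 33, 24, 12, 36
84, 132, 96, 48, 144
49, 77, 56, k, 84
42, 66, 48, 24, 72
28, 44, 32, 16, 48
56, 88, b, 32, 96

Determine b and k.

Each row is a constant multiple of every other row — this is a multiplication table with the headers hidden.
Row 6 is 56/21 = 8/3 times row 1, so its entry in column 3 is 24 × 8/3 = 64.
Row 3 is 49/21 = 7/3 times row 1, so its entry in column 4 is 12 × 7/3 = 28.

b = 64, k = 28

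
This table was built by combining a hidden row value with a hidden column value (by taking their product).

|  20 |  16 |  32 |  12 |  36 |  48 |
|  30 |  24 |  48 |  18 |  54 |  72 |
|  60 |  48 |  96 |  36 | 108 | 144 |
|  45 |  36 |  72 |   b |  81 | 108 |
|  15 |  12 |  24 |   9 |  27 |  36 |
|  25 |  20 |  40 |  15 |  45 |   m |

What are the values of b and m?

Each row is a constant multiple of every other row — this is a multiplication table with the headers hidden.
Row 4 is 36/16 = 9/4 times row 1, so its entry in column 4 is 12 × 9/4 = 27.
Row 6 is 20/16 = 5/4 times row 1, so its entry in column 6 is 48 × 5/4 = 60.

b = 27, m = 60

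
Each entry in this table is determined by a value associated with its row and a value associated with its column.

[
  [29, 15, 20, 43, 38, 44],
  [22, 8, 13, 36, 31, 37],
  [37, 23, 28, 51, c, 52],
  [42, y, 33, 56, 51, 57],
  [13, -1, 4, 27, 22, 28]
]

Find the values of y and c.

The difference between any two rows is the same in every column — this is an addition table with the headers hidden.
Row 4 minus row 1 is 42 − 29 = 13, so its entry in column 2 is 15 + 13 = 28.
Row 3 minus row 1 is 37 − 29 = 8, so its entry in column 5 is 38 + 8 = 46.

y = 28, c = 46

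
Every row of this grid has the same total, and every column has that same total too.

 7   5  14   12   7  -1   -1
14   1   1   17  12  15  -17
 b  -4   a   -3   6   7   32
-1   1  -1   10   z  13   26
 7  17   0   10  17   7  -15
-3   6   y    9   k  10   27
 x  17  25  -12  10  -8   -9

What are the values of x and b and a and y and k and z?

Rows 1 and 2 both sum to 43, so that's the common total.
The known cells in row 7 total 23, leaving 43 − 23 = 20 for the blank.
The known cells in row 4 total 48, leaving 43 − 48 = -5 for the blank.
The known cells in column 5 total 47, leaving 43 − 47 = -4 for the blank.
The known cells in column 1 total 44, leaving 43 − 44 = -1 for the blank.
The known cells in row 3 total 37, leaving 43 − 37 = 6 for the blank.
The known cells in row 6 total 45, leaving 43 − 45 = -2 for the blank.

x = 20, b = -1, a = 6, y = -2, k = -4, z = -5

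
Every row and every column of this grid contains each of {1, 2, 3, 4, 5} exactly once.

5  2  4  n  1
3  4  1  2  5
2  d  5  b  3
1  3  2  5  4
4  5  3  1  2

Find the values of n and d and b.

n = 3, d = 1, b = 4

At (row 1, col 4): row 1 already has {1, 2, 4, 5}, so the value is 3.
Cell (3,4): column 4 already has {1, 2, 3, 5} → 4.
At (row 3, col 2): row 3 already has {2, 3, 4, 5}, so the value is 1.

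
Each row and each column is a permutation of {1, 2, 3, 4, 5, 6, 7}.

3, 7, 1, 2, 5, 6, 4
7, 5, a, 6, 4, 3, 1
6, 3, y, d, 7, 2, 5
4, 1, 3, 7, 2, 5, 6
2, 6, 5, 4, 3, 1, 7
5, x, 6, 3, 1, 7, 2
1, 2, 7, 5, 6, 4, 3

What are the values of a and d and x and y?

Cell (3,4): column 4 already has {2, 3, 4, 5, 6, 7} → 1.
Cell (2,3): row 2 already has {1, 3, 4, 5, 6, 7} → 2.
For row 6, column 2: row 6 already has {1, 2, 3, 5, 6, 7}; that leaves 4.
For row 3, column 3: row 3 already has {1, 2, 3, 5, 6, 7}; that leaves 4.

a = 2, d = 1, x = 4, y = 4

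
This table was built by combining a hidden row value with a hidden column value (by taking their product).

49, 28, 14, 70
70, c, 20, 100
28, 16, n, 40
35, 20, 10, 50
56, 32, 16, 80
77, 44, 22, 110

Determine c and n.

Each row is a constant multiple of every other row — this is a multiplication table with the headers hidden.
Row 2 is 70/49 = 10/7 times row 1, so its entry in column 2 is 28 × 10/7 = 40.
Row 3 is 28/49 = 4/7 times row 1, so its entry in column 3 is 14 × 4/7 = 8.

c = 40, n = 8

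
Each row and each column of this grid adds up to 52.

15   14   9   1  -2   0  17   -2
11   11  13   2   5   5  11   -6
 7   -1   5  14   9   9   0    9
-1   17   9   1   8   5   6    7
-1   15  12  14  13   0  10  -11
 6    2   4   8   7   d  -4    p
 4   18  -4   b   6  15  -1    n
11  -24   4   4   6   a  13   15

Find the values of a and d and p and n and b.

The known cells in row 8 total 29, leaving 52 − 29 = 23 for the blank.
The known cells in column 6 total 57, leaving 52 − 57 = -5 for the blank.
The known cells in row 6 total 18, leaving 52 − 18 = 34 for the blank.
The known cells in column 8 total 46, leaving 52 − 46 = 6 for the blank.
The known cells in row 7 total 44, leaving 52 − 44 = 8 for the blank.

a = 23, d = -5, p = 34, n = 6, b = 8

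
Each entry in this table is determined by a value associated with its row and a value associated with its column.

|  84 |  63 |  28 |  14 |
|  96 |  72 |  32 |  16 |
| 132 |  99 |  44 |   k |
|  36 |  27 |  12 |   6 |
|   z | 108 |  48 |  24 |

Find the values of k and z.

Each row is a constant multiple of every other row — this is a multiplication table with the headers hidden.
Row 3 is 99/63 = 11/7 times row 1, so its entry in column 4 is 14 × 11/7 = 22.
Row 5 is 108/63 = 12/7 times row 1, so its entry in column 1 is 84 × 12/7 = 144.

k = 22, z = 144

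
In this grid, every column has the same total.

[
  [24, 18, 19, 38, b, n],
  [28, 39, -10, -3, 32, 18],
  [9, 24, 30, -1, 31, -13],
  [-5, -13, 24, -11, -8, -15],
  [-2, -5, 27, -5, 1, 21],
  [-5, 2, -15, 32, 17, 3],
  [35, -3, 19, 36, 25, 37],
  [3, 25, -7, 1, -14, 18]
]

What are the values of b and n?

The complete columns each total 87.
Column 5 is missing 87 − 84 = 3 (since 32 + 31 − 8 + 1 + 17 + 25 − 14 = 84).
Column 6 is missing 87 − 69 = 18 (since 18 − 13 − 15 + 21 + 3 + 37 + 18 = 69).

b = 3, n = 18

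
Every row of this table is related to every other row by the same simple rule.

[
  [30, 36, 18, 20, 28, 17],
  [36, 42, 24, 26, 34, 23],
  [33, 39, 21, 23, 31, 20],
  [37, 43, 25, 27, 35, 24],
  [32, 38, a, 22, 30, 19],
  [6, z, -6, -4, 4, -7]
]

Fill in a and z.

a = 20, z = 12

The difference between any two rows is the same in every column — this is an addition table with the headers hidden.
Row 5 minus row 1 is 19 − 17 = 2, so its entry in column 3 is 18 + 2 = 20.
Row 6 minus row 1 is -7 − 17 = -24, so its entry in column 2 is 36 + (-24) = 12.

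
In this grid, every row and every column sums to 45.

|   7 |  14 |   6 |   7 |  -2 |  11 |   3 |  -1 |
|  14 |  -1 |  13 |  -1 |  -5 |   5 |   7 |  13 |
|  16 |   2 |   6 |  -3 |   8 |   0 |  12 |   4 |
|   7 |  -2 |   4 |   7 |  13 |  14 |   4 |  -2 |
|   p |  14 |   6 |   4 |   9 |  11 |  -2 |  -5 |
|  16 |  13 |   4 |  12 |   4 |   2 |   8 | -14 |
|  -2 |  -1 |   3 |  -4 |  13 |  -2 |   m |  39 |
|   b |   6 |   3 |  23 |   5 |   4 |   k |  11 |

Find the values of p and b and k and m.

p = 8, b = -21, k = 14, m = -1

Row 7 has -2 − 1 + 3 − 4 + 13 − 2 + 39 = 46; the blank must be 45 − 46 = -1.
Row 5 has 14 + 6 + 4 + 9 + 11 − 2 − 5 = 37; the blank must be 45 − 37 = 8.
Column 7 has 3 + 7 + 12 + 4 − 2 + 8 − 1 = 31; the blank must be 45 − 31 = 14.
Row 8 has 6 + 3 + 23 + 5 + 4 + 14 + 11 = 66; the blank must be 45 − 66 = -21.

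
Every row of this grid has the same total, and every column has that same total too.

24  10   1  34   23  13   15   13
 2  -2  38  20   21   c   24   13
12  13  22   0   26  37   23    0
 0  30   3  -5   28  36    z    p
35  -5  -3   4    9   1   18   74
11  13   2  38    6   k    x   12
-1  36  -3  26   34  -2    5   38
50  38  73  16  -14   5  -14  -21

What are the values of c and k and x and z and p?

c = 17, k = 26, x = 25, z = 37, p = 4

Rows 1 and 3 both sum to 133, so that's the common total.
The known cells in row 2 total 116, leaving 133 − 116 = 17 for the blank.
The known cells in column 6 total 107, leaving 133 − 107 = 26 for the blank.
The known cells in column 8 total 129, leaving 133 − 129 = 4 for the blank.
The known cells in row 6 total 108, leaving 133 − 108 = 25 for the blank.
The known cells in row 4 total 96, leaving 133 − 96 = 37 for the blank.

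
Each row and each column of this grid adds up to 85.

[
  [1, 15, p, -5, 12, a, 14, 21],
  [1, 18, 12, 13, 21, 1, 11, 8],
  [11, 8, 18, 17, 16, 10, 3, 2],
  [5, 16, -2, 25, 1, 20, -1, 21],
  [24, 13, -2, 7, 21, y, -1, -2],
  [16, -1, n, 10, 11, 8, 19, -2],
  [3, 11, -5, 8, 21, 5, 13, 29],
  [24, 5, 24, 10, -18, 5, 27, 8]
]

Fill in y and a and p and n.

Row 6 has 16 − 1 + 10 + 11 + 8 + 19 − 2 = 61; the blank must be 85 − 61 = 24.
Row 5 has 24 + 13 − 2 + 7 + 21 − 1 − 2 = 60; the blank must be 85 − 60 = 25.
Column 6 has 1 + 10 + 20 + 25 + 8 + 5 + 5 = 74; the blank must be 85 − 74 = 11.
Row 1 has 1 + 15 − 5 + 12 + 11 + 14 + 21 = 69; the blank must be 85 − 69 = 16.

y = 25, a = 11, p = 16, n = 24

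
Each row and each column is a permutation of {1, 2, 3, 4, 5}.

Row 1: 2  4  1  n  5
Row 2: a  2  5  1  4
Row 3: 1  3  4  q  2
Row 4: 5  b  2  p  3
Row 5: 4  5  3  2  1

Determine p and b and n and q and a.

p = 4, b = 1, n = 3, q = 5, a = 3

At (row 4, col 2): column 2 already has {2, 3, 4, 5}, so the value is 1.
Cell (1,4): row 1 already has {1, 2, 4, 5} → 3.
Cell (3,4): row 3 already has {1, 2, 3, 4} → 5.
For row 4, column 4: row 4 already has {1, 2, 3, 5}; that leaves 4.
At (row 2, col 1): row 2 already has {1, 2, 4, 5}, so the value is 3.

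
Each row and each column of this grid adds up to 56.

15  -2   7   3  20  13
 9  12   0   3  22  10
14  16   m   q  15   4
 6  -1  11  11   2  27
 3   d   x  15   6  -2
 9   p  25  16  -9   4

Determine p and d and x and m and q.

p = 11, d = 20, x = 14, m = -1, q = 8

Row 6 has 9 + 25 + 16 − 9 + 4 = 45; the blank must be 56 − 45 = 11.
Column 4 has 3 + 3 + 11 + 15 + 16 = 48; the blank must be 56 − 48 = 8.
Row 3 has 14 + 16 + 8 + 15 + 4 = 57; the blank must be 56 − 57 = -1.
Column 3 has 7 + 0 − 1 + 11 + 25 = 42; the blank must be 56 − 42 = 14.
Row 5 has 3 + 14 + 15 + 6 − 2 = 36; the blank must be 56 − 36 = 20.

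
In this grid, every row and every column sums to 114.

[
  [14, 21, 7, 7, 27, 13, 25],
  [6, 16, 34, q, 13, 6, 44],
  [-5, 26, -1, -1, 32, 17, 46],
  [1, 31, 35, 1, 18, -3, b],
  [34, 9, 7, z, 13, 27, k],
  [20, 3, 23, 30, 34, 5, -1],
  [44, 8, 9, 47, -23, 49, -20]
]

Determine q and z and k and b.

Row 2: 6 + 16 + 34 + 13 + 6 + 44 = 119, so its missing entry is 114 − 119 = -5.
Row 4: 1 + 31 + 35 + 1 + 18 − 3 = 83, so its missing entry is 114 − 83 = 31.
Column 7: 25 + 44 + 46 + 31 − 1 − 20 = 125, so its missing entry is 114 − 125 = -11.
Row 5: 34 + 9 + 7 + 13 + 27 − 11 = 79, so its missing entry is 114 − 79 = 35.

q = -5, z = 35, k = -11, b = 31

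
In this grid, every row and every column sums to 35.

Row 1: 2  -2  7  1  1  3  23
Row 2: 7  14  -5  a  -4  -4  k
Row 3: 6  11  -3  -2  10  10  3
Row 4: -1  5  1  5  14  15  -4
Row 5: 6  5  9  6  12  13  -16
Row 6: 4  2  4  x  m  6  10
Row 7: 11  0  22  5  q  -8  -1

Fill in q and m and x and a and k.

Row 7 has 11 + 0 + 22 + 5 − 8 − 1 = 29; the blank must be 35 − 29 = 6.
Column 5 has 1 − 4 + 10 + 14 + 12 + 6 = 39; the blank must be 35 − 39 = -4.
Row 6 has 4 + 2 + 4 − 4 + 6 + 10 = 22; the blank must be 35 − 22 = 13.
Column 7 has 23 + 3 − 4 − 16 + 10 − 1 = 15; the blank must be 35 − 15 = 20.
Row 2 has 7 + 14 − 5 − 4 − 4 + 20 = 28; the blank must be 35 − 28 = 7.

q = 6, m = -4, x = 13, a = 7, k = 20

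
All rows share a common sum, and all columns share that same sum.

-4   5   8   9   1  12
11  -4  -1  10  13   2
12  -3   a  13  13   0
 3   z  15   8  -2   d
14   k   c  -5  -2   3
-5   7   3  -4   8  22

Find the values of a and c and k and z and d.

Rows 1 and 2 both sum to 31, so that's the common total.
Row 3 has 12 − 3 + 13 + 13 + 0 = 35; the blank must be 31 − 35 = -4.
Column 3 has 8 − 1 − 4 + 15 + 3 = 21; the blank must be 31 − 21 = 10.
Row 5 has 14 + 10 − 5 − 2 + 3 = 20; the blank must be 31 − 20 = 11.
Column 2 has 5 − 4 − 3 + 11 + 7 = 16; the blank must be 31 − 16 = 15.
Row 4 has 3 + 15 + 15 + 8 − 2 = 39; the blank must be 31 − 39 = -8.

a = -4, c = 10, k = 11, z = 15, d = -8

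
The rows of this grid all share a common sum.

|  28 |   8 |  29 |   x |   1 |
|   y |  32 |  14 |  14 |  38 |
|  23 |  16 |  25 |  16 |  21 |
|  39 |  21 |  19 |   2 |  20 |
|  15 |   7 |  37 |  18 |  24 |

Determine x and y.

Row 3 sums to 101 and so does row 4; that's the common total.
In row 1 the known cells total 66, leaving 101 − 66 = 35.
In row 2 the known cells total 98, leaving 101 − 98 = 3.

x = 35, y = 3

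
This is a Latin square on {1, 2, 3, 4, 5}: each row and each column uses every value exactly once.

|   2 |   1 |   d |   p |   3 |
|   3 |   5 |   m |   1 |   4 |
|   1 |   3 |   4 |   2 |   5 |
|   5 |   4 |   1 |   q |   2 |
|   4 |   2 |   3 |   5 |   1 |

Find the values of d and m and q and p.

At (row 2, col 3): row 2 already has {1, 3, 4, 5}, so the value is 2.
At (row 1, col 3): column 3 already has {1, 2, 3, 4}, so the value is 5.
For row 4, column 4: row 4 already has {1, 2, 4, 5}; that leaves 3.
At (row 1, col 4): row 1 already has {1, 2, 3, 5}, so the value is 4.

d = 5, m = 2, q = 3, p = 4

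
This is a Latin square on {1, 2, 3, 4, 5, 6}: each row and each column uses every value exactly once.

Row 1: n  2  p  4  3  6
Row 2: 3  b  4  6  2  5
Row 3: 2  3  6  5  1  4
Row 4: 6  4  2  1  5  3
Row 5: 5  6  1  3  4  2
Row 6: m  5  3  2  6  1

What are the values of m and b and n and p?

m = 4, b = 1, n = 1, p = 5

Cell (1,3): column 3 already has {1, 2, 3, 4, 6} → 5.
At (row 2, col 2): row 2 already has {2, 3, 4, 5, 6}, so the value is 1.
Cell (6,1): row 6 already has {1, 2, 3, 5, 6} → 4.
For row 1, column 1: row 1 already has {2, 3, 4, 5, 6}; that leaves 1.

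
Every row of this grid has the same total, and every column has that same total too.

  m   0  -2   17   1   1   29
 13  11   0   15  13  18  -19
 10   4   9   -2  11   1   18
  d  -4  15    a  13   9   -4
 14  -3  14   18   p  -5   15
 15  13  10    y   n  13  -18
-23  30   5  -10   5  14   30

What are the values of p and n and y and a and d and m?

Rows 2 and 3 both sum to 51, so that's the common total.
Row 5 has 14 − 3 + 14 + 18 − 5 + 15 = 53; the blank must be 51 − 53 = -2.
Row 1 has 0 − 2 + 17 + 1 + 1 + 29 = 46; the blank must be 51 − 46 = 5.
Column 5 has 1 + 13 + 11 + 13 − 2 + 5 = 41; the blank must be 51 − 41 = 10.
Column 1 has 5 + 13 + 10 + 14 + 15 − 23 = 34; the blank must be 51 − 34 = 17.
Row 4 has 17 − 4 + 15 + 13 + 9 − 4 = 46; the blank must be 51 − 46 = 5.
Row 6 has 15 + 13 + 10 + 10 + 13 − 18 = 43; the blank must be 51 − 43 = 8.

p = -2, n = 10, y = 8, a = 5, d = 17, m = 5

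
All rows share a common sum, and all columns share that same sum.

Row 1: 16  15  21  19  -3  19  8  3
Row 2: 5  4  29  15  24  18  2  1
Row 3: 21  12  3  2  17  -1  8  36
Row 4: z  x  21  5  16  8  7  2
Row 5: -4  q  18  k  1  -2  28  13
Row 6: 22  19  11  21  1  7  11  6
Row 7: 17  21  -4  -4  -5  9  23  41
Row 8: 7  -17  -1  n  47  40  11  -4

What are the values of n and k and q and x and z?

n = 15, k = 25, q = 19, x = 25, z = 14

Rows 1 and 2 both sum to 98, so that's the common total.
Column 1 has 16 + 5 + 21 − 4 + 22 + 17 + 7 = 84; the blank must be 98 − 84 = 14.
Row 4 has 14 + 21 + 5 + 16 + 8 + 7 + 2 = 73; the blank must be 98 − 73 = 25.
Row 8 has 7 − 17 − 1 + 47 + 40 + 11 − 4 = 83; the blank must be 98 − 83 = 15.
Column 4 has 19 + 15 + 2 + 5 + 21 − 4 + 15 = 73; the blank must be 98 − 73 = 25.
Row 5 has -4 + 18 + 25 + 1 − 2 + 28 + 13 = 79; the blank must be 98 − 79 = 19.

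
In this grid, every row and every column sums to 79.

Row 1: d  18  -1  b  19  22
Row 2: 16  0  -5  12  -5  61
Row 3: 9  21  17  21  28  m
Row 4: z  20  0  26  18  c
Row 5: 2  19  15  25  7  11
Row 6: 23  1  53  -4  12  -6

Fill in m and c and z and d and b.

m = -17, c = 8, z = 7, d = 22, b = -1

The known cells in column 4 total 80, leaving 79 − 80 = -1 for the blank.
The known cells in row 1 total 57, leaving 79 − 57 = 22 for the blank.
The known cells in column 1 total 72, leaving 79 − 72 = 7 for the blank.
The known cells in row 3 total 96, leaving 79 − 96 = -17 for the blank.
The known cells in row 4 total 71, leaving 79 − 71 = 8 for the blank.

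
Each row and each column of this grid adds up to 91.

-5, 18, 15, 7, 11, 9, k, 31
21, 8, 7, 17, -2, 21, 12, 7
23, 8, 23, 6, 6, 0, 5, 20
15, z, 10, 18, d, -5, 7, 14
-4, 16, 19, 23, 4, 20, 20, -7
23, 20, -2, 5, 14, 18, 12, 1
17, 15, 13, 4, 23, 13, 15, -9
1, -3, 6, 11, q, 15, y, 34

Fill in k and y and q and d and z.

k = 5, y = 15, q = 12, d = 23, z = 9

Column 2 has 18 + 8 + 8 + 16 + 20 + 15 − 3 = 82; the blank must be 91 − 82 = 9.
Row 4 has 15 + 9 + 10 + 18 − 5 + 7 + 14 = 68; the blank must be 91 − 68 = 23.
Column 5 has 11 − 2 + 6 + 23 + 4 + 14 + 23 = 79; the blank must be 91 − 79 = 12.
Row 1 has -5 + 18 + 15 + 7 + 11 + 9 + 31 = 86; the blank must be 91 − 86 = 5.
Row 8 has 1 − 3 + 6 + 11 + 12 + 15 + 34 = 76; the blank must be 91 − 76 = 15.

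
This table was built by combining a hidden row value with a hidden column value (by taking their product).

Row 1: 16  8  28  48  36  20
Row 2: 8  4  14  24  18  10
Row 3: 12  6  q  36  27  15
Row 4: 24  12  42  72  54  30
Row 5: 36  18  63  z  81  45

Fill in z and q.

z = 108, q = 21

Each row is a constant multiple of every other row — this is a multiplication table with the headers hidden.
Row 5 is 45/20 = 9/4 times row 1, so its entry in column 4 is 48 × 9/4 = 108.
Row 3 is 15/20 = 3/4 times row 1, so its entry in column 3 is 28 × 3/4 = 21.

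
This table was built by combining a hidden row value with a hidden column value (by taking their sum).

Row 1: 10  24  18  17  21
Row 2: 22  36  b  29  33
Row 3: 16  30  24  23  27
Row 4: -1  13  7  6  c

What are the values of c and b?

The difference between any two rows is the same in every column — this is an addition table with the headers hidden.
Row 4 minus row 1 is -1 − 10 = -11, so its entry in column 5 is 21 + (-11) = 10.
Row 2 minus row 1 is 22 − 10 = 12, so its entry in column 3 is 18 + 12 = 30.

c = 10, b = 30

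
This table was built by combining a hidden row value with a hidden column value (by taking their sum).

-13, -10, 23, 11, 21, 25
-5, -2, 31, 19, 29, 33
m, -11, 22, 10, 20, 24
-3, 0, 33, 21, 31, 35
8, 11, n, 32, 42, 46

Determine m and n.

m = -14, n = 44

The difference between any two rows is the same in every column — this is an addition table with the headers hidden.
Row 3 minus row 1 is -11 − (-10) = -1, so its entry in column 1 is -13 + (-1) = -14.
Row 5 minus row 1 is 11 − (-10) = 21, so its entry in column 3 is 23 + 21 = 44.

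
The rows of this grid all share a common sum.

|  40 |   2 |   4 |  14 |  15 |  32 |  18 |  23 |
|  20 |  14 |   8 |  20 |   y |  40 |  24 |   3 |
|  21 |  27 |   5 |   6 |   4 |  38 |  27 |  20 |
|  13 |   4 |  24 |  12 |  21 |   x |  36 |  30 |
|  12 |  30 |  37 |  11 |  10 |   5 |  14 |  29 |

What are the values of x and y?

x = 8, y = 19

The complete rows each total 148.
Row 4 is missing 148 − 140 = 8 (since 13 + 4 + 24 + 12 + 21 + 36 + 30 = 140).
Row 2 is missing 148 − 129 = 19 (since 20 + 14 + 8 + 20 + 40 + 24 + 3 = 129).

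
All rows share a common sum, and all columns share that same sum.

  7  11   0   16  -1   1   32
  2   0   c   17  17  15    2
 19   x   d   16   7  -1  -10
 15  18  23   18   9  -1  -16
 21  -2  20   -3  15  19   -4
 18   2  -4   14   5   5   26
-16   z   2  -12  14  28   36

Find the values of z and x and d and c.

Rows 1 and 4 both sum to 66, so that's the common total.
Row 7 has -16 + 2 − 12 + 14 + 28 + 36 = 52; the blank must be 66 − 52 = 14.
Row 2 has 2 + 0 + 17 + 17 + 15 + 2 = 53; the blank must be 66 − 53 = 13.
Column 2 has 11 + 0 + 18 − 2 + 2 + 14 = 43; the blank must be 66 − 43 = 23.
Row 3 has 19 + 23 + 16 + 7 − 1 − 10 = 54; the blank must be 66 − 54 = 12.

z = 14, x = 23, d = 12, c = 13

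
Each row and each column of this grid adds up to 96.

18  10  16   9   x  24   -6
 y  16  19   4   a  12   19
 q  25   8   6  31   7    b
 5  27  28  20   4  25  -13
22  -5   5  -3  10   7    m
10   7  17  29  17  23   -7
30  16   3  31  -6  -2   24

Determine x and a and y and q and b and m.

x = 25, a = 15, y = 11, q = 0, b = 19, m = 60

Row 1 has 18 + 10 + 16 + 9 + 24 − 6 = 71; the blank must be 96 − 71 = 25.
Row 5 has 22 − 5 + 5 − 3 + 10 + 7 = 36; the blank must be 96 − 36 = 60.
Column 5 has 25 + 31 + 4 + 10 + 17 − 6 = 81; the blank must be 96 − 81 = 15.
Column 7 has -6 + 19 − 13 + 60 − 7 + 24 = 77; the blank must be 96 − 77 = 19.
Row 3 has 25 + 8 + 6 + 31 + 7 + 19 = 96; the blank must be 96 − 96 = 0.
Row 2 has 16 + 19 + 4 + 15 + 12 + 19 = 85; the blank must be 96 − 85 = 11.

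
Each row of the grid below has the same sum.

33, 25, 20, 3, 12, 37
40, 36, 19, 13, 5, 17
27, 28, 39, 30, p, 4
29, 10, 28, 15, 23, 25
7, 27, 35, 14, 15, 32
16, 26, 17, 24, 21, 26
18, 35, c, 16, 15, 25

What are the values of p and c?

Row 1 sums to 130 and so does row 4; that's the common total.
In row 3 the known cells total 128, leaving 130 − 128 = 2.
In row 7 the known cells total 109, leaving 130 − 109 = 21.

p = 2, c = 21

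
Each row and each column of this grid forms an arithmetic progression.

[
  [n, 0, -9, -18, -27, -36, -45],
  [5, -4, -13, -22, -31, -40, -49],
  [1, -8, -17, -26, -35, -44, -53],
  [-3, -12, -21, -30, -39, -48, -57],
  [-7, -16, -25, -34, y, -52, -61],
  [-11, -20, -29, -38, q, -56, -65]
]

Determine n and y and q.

Along each row the entries change by -9 per step; down each column they change by -4.
Row 1: from 0 at column 2, stepping by -9 to column 1 gives 9.
Row 5: from -7 at column 1, stepping by -9 to column 5 gives -43.
Row 6: from -11 at column 1, stepping by -9 to column 5 gives -47.

n = 9, y = -43, q = -47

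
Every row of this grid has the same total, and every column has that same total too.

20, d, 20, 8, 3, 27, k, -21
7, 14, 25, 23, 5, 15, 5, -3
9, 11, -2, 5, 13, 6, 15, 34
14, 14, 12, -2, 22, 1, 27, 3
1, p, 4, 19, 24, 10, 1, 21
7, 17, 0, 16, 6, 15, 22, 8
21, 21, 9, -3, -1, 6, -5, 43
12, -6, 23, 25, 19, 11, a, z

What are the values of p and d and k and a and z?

Rows 2 and 3 both sum to 91, so that's the common total.
Column 8 has -21 − 3 + 34 + 3 + 21 + 8 + 43 = 85; the blank must be 91 − 85 = 6.
Row 8 has 12 − 6 + 23 + 25 + 19 + 11 + 6 = 90; the blank must be 91 − 90 = 1.
Column 7 has 5 + 15 + 27 + 1 + 22 − 5 + 1 = 66; the blank must be 91 − 66 = 25.
Row 1 has 20 + 20 + 8 + 3 + 27 + 25 − 21 = 82; the blank must be 91 − 82 = 9.
Row 5 has 1 + 4 + 19 + 24 + 10 + 1 + 21 = 80; the blank must be 91 − 80 = 11.

p = 11, d = 9, k = 25, a = 1, z = 6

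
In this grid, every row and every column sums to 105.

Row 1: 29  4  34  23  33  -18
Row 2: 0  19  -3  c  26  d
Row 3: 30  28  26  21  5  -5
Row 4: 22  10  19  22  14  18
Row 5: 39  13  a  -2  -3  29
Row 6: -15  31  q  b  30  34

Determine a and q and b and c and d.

Column 6 has -18 − 5 + 18 + 29 + 34 = 58; the blank must be 105 − 58 = 47.
Row 5 has 39 + 13 − 2 − 3 + 29 = 76; the blank must be 105 − 76 = 29.
Row 2 has 0 + 19 − 3 + 26 + 47 = 89; the blank must be 105 − 89 = 16.
Column 4 has 23 + 16 + 21 + 22 − 2 = 80; the blank must be 105 − 80 = 25.
Row 6 has -15 + 31 + 25 + 30 + 34 = 105; the blank must be 105 − 105 = 0.

a = 29, q = 0, b = 25, c = 16, d = 47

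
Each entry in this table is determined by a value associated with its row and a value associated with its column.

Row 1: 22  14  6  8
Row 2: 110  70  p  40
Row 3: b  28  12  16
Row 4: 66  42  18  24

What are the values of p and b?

p = 30, b = 44

Each row is a constant multiple of every other row — this is a multiplication table with the headers hidden.
Row 2 is 70/14 = 5/1 times row 1, so its entry in column 3 is 6 × 5/1 = 30.
Row 3 is 28/14 = 2/1 times row 1, so its entry in column 1 is 22 × 2/1 = 44.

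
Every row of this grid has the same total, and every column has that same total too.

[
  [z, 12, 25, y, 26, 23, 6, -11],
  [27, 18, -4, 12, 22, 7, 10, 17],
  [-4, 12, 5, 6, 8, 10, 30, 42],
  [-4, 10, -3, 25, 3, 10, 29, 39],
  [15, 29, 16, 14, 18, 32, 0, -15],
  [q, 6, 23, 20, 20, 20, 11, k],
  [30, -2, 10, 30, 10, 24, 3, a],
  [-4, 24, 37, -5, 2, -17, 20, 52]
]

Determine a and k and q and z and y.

a = 4, k = -19, q = 28, z = 21, y = 7

Rows 2 and 3 both sum to 109, so that's the common total.
Column 4 has 12 + 6 + 25 + 14 + 20 + 30 − 5 = 102; the blank must be 109 − 102 = 7.
Row 1 has 12 + 25 + 7 + 26 + 23 + 6 − 11 = 88; the blank must be 109 − 88 = 21.
Row 7 has 30 − 2 + 10 + 30 + 10 + 24 + 3 = 105; the blank must be 109 − 105 = 4.
Column 8 has -11 + 17 + 42 + 39 − 15 + 4 + 52 = 128; the blank must be 109 − 128 = -19.
Row 6 has 6 + 23 + 20 + 20 + 20 + 11 − 19 = 81; the blank must be 109 − 81 = 28.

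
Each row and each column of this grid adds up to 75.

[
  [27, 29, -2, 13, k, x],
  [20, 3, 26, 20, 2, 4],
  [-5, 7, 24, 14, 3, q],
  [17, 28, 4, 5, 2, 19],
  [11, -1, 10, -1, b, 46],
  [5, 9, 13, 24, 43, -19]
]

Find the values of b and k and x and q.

Row 5: 11 − 1 + 10 − 1 + 46 = 65, so its missing entry is 75 − 65 = 10.
Row 3: -5 + 7 + 24 + 14 + 3 = 43, so its missing entry is 75 − 43 = 32.
Column 5: 2 + 3 + 2 + 10 + 43 = 60, so its missing entry is 75 − 60 = 15.
Row 1: 27 + 29 − 2 + 13 + 15 = 82, so its missing entry is 75 − 82 = -7.

b = 10, k = 15, x = -7, q = 32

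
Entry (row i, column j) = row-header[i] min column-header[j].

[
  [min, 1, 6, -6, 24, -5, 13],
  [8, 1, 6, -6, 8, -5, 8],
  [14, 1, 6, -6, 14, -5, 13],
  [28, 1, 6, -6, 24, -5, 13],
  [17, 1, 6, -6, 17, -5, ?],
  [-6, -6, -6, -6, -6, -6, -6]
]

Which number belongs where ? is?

min(17, 13) = 13.

13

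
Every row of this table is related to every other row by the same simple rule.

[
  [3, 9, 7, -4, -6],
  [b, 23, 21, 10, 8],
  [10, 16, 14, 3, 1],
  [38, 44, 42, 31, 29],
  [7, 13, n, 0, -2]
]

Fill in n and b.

The difference between any two rows is the same in every column — this is an addition table with the headers hidden.
Row 5 minus row 1 is -2 − (-6) = 4, so its entry in column 3 is 7 + 4 = 11.
Row 2 minus row 1 is 8 − (-6) = 14, so its entry in column 1 is 3 + 14 = 17.

n = 11, b = 17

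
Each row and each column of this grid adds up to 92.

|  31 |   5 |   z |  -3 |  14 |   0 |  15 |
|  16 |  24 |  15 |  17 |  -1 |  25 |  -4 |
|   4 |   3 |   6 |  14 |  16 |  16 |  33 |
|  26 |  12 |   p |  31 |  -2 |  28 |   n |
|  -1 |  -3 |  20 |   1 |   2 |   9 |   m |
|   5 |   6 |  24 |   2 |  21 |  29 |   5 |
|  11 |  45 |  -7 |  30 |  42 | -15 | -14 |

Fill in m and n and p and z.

m = 64, n = -7, p = 4, z = 30

The known cells in row 1 total 62, leaving 92 − 62 = 30 for the blank.
The known cells in column 3 total 88, leaving 92 − 88 = 4 for the blank.
The known cells in row 5 total 28, leaving 92 − 28 = 64 for the blank.
The known cells in row 4 total 99, leaving 92 − 99 = -7 for the blank.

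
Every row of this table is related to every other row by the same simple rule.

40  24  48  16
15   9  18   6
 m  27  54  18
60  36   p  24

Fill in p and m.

p = 72, m = 45

Each row is a constant multiple of every other row — this is a multiplication table with the headers hidden.
Row 4 is 36/24 = 3/2 times row 1, so its entry in column 3 is 48 × 3/2 = 72.
Row 3 is 27/24 = 9/8 times row 1, so its entry in column 1 is 40 × 9/8 = 45.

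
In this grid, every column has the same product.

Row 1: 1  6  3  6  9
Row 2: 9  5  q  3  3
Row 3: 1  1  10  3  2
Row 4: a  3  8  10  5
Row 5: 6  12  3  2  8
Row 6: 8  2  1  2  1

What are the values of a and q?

a = 5, q = 3

Columns 4 and 5 each multiply to 2160, so every column has product 2160.
Column 1: 1×9×1×6×8 = 432, so the missing entry is 2160 ÷ 432 = 5.
Column 3: 3×10×8×3×1 = 720, so the missing entry is 2160 ÷ 720 = 3.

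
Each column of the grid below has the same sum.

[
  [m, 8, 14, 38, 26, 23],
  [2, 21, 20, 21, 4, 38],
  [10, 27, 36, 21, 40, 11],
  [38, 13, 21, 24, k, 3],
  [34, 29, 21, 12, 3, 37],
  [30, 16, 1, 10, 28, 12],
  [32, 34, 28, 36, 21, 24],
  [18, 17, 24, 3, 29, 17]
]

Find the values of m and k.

m = 1, k = 14

The complete columns each total 165.
Column 1 is missing 165 − 164 = 1 (since 2 + 10 + 38 + 34 + 30 + 32 + 18 = 164).
Column 5 is missing 165 − 151 = 14 (since 26 + 4 + 40 + 3 + 28 + 21 + 29 = 151).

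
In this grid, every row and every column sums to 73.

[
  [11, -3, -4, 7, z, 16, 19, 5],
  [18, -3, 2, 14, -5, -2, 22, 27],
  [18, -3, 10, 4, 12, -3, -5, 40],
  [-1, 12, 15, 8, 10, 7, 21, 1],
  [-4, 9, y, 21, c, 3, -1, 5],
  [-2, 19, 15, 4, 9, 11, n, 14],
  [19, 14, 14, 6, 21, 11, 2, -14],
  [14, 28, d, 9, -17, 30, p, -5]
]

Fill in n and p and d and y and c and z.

Row 1: 11 − 3 − 4 + 7 + 16 + 19 + 5 = 51, so its missing entry is 73 − 51 = 22.
Column 5: 22 − 5 + 12 + 10 + 9 + 21 − 17 = 52, so its missing entry is 73 − 52 = 21.
Row 5: -4 + 9 + 21 + 21 + 3 − 1 + 5 = 54, so its missing entry is 73 − 54 = 19.
Row 6: -2 + 19 + 15 + 4 + 9 + 11 + 14 = 70, so its missing entry is 73 − 70 = 3.
Column 7: 19 + 22 − 5 + 21 − 1 + 3 + 2 = 61, so its missing entry is 73 − 61 = 12.
Row 8: 14 + 28 + 9 − 17 + 30 + 12 − 5 = 71, so its missing entry is 73 − 71 = 2.

n = 3, p = 12, d = 2, y = 19, c = 21, z = 22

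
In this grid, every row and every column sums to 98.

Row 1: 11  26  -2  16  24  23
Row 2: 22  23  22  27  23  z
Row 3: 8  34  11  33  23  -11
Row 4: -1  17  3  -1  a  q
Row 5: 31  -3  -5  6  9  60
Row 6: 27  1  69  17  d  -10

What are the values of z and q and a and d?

z = -19, q = 55, a = 25, d = -6

Row 6: 27 + 1 + 69 + 17 − 10 = 104, so its missing entry is 98 − 104 = -6.
Column 5: 24 + 23 + 23 + 9 − 6 = 73, so its missing entry is 98 − 73 = 25.
Row 4: -1 + 17 + 3 − 1 + 25 = 43, so its missing entry is 98 − 43 = 55.
Row 2: 22 + 23 + 22 + 27 + 23 = 117, so its missing entry is 98 − 117 = -19.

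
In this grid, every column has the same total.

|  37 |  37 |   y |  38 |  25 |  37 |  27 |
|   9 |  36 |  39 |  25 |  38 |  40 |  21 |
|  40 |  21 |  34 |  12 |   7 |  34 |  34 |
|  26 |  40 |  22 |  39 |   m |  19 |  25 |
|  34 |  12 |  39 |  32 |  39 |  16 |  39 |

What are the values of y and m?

y = 12, m = 37

Column 6 sums to 146 and so does column 7; that's the common total.
In column 3 the known cells total 134, leaving 146 − 134 = 12.
In column 5 the known cells total 109, leaving 146 − 109 = 37.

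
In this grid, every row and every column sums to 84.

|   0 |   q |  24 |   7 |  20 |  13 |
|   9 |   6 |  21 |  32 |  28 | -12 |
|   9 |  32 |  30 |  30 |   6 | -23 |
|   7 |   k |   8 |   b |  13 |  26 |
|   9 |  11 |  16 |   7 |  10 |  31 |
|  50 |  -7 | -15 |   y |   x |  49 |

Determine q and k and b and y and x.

Row 1 has 0 + 24 + 7 + 20 + 13 = 64; the blank must be 84 − 64 = 20.
Column 2 has 20 + 6 + 32 + 11 − 7 = 62; the blank must be 84 − 62 = 22.
Column 5 has 20 + 28 + 6 + 13 + 10 = 77; the blank must be 84 − 77 = 7.
Row 4 has 7 + 22 + 8 + 13 + 26 = 76; the blank must be 84 − 76 = 8.
Row 6 has 50 − 7 − 15 + 7 + 49 = 84; the blank must be 84 − 84 = 0.

q = 20, k = 22, b = 8, y = 0, x = 7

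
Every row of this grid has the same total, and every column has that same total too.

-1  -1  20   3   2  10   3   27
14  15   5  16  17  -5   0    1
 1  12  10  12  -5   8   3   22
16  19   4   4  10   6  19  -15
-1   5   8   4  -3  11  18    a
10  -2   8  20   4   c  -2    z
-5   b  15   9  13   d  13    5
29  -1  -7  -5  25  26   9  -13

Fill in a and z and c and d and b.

Rows 1 and 2 both sum to 63, so that's the common total.
The known cells in column 2 total 47, leaving 63 − 47 = 16 for the blank.
The known cells in row 7 total 66, leaving 63 − 66 = -3 for the blank.
The known cells in column 6 total 53, leaving 63 − 53 = 10 for the blank.
The known cells in row 6 total 48, leaving 63 − 48 = 15 for the blank.
The known cells in row 5 total 42, leaving 63 − 42 = 21 for the blank.

a = 21, z = 15, c = 10, d = -3, b = 16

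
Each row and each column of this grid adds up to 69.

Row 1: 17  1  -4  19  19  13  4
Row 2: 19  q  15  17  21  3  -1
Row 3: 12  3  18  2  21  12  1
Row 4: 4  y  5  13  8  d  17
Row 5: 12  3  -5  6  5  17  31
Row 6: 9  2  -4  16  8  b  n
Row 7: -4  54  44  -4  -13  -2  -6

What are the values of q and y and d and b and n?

q = -5, y = 11, d = 11, b = 15, n = 23

The known cells in row 2 total 74, leaving 69 − 74 = -5 for the blank.
The known cells in column 2 total 58, leaving 69 − 58 = 11 for the blank.
The known cells in column 7 total 46, leaving 69 − 46 = 23 for the blank.
The known cells in row 6 total 54, leaving 69 − 54 = 15 for the blank.
The known cells in row 4 total 58, leaving 69 − 58 = 11 for the blank.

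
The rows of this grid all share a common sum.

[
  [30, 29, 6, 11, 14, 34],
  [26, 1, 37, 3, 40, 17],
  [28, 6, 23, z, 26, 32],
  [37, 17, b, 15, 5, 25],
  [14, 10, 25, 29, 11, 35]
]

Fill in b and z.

b = 25, z = 9

Row 1 sums to 124 and so does row 2; that's the common total.
In row 4 the known cells total 99, leaving 124 − 99 = 25.
In row 3 the known cells total 115, leaving 124 − 115 = 9.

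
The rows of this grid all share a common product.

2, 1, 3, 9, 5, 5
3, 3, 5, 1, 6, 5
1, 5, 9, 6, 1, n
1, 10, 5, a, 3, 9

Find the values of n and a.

Rows 1 and 2 each multiply to 1350, so every row has product 1350.
Row 3: 1×5×9×6×1 = 270, so the missing entry is 1350 ÷ 270 = 5.
Row 4: 1×10×5×3×9 = 1350, so the missing entry is 1350 ÷ 1350 = 1.

n = 5, a = 1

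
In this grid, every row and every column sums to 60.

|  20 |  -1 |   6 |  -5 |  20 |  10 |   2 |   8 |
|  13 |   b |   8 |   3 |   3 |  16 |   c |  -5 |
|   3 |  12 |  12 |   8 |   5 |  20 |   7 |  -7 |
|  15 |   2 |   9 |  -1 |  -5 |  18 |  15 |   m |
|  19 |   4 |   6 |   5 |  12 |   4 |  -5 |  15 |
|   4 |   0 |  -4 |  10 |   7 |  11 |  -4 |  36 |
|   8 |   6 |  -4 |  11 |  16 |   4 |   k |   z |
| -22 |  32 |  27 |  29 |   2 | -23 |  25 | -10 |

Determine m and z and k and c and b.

Row 4: 15 + 2 + 9 − 1 − 5 + 18 + 15 = 53, so its missing entry is 60 − 53 = 7.
Column 2: -1 + 12 + 2 + 4 + 0 + 6 + 32 = 55, so its missing entry is 60 − 55 = 5.
Column 8: 8 − 5 − 7 + 7 + 15 + 36 − 10 = 44, so its missing entry is 60 − 44 = 16.
Row 7: 8 + 6 − 4 + 11 + 16 + 4 + 16 = 57, so its missing entry is 60 − 57 = 3.
Row 2: 13 + 5 + 8 + 3 + 3 + 16 − 5 = 43, so its missing entry is 60 − 43 = 17.

m = 7, z = 16, k = 3, c = 17, b = 5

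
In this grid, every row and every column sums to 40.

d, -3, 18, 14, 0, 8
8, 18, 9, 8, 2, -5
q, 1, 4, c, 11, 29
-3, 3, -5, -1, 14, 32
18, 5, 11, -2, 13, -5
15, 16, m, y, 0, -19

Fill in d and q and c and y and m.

d = 3, q = -1, c = -4, y = 25, m = 3

Row 1 has -3 + 18 + 14 + 0 + 8 = 37; the blank must be 40 − 37 = 3.
Column 1 has 3 + 8 − 3 + 18 + 15 = 41; the blank must be 40 − 41 = -1.
Row 3 has -1 + 1 + 4 + 11 + 29 = 44; the blank must be 40 − 44 = -4.
Column 4 has 14 + 8 − 4 − 1 − 2 = 15; the blank must be 40 − 15 = 25.
Row 6 has 15 + 16 + 25 + 0 − 19 = 37; the blank must be 40 − 37 = 3.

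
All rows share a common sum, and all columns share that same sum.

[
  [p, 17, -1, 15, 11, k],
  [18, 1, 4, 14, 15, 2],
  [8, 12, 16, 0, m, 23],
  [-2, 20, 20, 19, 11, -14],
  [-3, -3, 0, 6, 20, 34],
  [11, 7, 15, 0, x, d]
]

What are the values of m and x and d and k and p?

m = -5, x = 2, d = 19, k = -10, p = 22

Rows 2 and 4 both sum to 54, so that's the common total.
Row 3 has 8 + 12 + 16 + 0 + 23 = 59; the blank must be 54 − 59 = -5.
Column 1 has 18 + 8 − 2 − 3 + 11 = 32; the blank must be 54 − 32 = 22.
Column 5 has 11 + 15 − 5 + 11 + 20 = 52; the blank must be 54 − 52 = 2.
Row 6 has 11 + 7 + 15 + 0 + 2 = 35; the blank must be 54 − 35 = 19.
Row 1 has 22 + 17 − 1 + 15 + 11 = 64; the blank must be 54 − 64 = -10.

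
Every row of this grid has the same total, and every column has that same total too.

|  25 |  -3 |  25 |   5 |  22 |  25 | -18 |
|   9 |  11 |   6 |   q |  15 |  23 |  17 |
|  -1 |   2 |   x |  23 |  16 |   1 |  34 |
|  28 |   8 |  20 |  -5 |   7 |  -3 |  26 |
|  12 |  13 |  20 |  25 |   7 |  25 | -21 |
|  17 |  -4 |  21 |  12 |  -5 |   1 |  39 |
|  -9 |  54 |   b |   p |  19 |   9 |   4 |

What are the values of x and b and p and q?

x = 6, b = -17, p = 21, q = 0

Rows 1 and 4 both sum to 81, so that's the common total.
Row 2 has 9 + 11 + 6 + 15 + 23 + 17 = 81; the blank must be 81 − 81 = 0.
Column 4 has 5 + 0 + 23 − 5 + 25 + 12 = 60; the blank must be 81 − 60 = 21.
Row 7 has -9 + 54 + 21 + 19 + 9 + 4 = 98; the blank must be 81 − 98 = -17.
Row 3 has -1 + 2 + 23 + 16 + 1 + 34 = 75; the blank must be 81 − 75 = 6.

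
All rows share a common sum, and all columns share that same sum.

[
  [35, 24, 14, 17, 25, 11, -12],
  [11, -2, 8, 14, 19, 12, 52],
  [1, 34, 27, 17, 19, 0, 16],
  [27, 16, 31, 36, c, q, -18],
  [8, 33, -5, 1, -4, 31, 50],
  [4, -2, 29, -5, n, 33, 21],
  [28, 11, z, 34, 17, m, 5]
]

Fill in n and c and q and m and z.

n = 34, c = 4, q = 18, m = 9, z = 10

Rows 1 and 2 both sum to 114, so that's the common total.
Column 3 has 14 + 8 + 27 + 31 − 5 + 29 = 104; the blank must be 114 − 104 = 10.
Row 7 has 28 + 11 + 10 + 34 + 17 + 5 = 105; the blank must be 114 − 105 = 9.
Row 6 has 4 − 2 + 29 − 5 + 33 + 21 = 80; the blank must be 114 − 80 = 34.
Column 5 has 25 + 19 + 19 − 4 + 34 + 17 = 110; the blank must be 114 − 110 = 4.
Row 4 has 27 + 16 + 31 + 36 + 4 − 18 = 96; the blank must be 114 − 96 = 18.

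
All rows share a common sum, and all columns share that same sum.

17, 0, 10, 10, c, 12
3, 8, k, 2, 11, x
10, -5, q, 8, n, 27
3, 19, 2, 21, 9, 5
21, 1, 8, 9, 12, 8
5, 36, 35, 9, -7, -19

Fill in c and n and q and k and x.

c = 10, n = 24, q = -5, k = 9, x = 26

Rows 4 and 5 both sum to 59, so that's the common total.
The known cells in row 1 total 49, leaving 59 − 49 = 10 for the blank.
The known cells in column 5 total 35, leaving 59 − 35 = 24 for the blank.
The known cells in column 6 total 33, leaving 59 − 33 = 26 for the blank.
The known cells in row 2 total 50, leaving 59 − 50 = 9 for the blank.
The known cells in row 3 total 64, leaving 59 − 64 = -5 for the blank.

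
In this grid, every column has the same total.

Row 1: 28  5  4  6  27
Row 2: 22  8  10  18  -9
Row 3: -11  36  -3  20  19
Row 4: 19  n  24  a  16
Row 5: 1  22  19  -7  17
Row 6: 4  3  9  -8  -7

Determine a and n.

The complete columns each total 63.
Column 4 is missing 63 − 29 = 34 (since 6 + 18 + 20 − 7 − 8 = 29).
Column 2 is missing 63 − 74 = -11 (since 5 + 8 + 36 + 22 + 3 = 74).

a = 34, n = -11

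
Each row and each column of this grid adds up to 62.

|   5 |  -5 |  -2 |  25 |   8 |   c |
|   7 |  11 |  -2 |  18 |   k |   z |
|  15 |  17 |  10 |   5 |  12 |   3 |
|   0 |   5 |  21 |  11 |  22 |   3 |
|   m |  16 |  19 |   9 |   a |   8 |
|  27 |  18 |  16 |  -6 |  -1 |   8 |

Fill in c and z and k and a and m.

Column 1 has 5 + 7 + 15 + 0 + 27 = 54; the blank must be 62 − 54 = 8.
Row 5 has 8 + 16 + 19 + 9 + 8 = 60; the blank must be 62 − 60 = 2.
Column 5 has 8 + 12 + 22 + 2 − 1 = 43; the blank must be 62 − 43 = 19.
Row 2 has 7 + 11 − 2 + 18 + 19 = 53; the blank must be 62 − 53 = 9.
Row 1 has 5 − 5 − 2 + 25 + 8 = 31; the blank must be 62 − 31 = 31.

c = 31, z = 9, k = 19, a = 2, m = 8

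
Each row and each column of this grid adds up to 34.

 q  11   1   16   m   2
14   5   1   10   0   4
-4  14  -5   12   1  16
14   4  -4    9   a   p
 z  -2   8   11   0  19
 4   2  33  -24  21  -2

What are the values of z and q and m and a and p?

z = -2, q = 8, m = -4, a = 16, p = -5

Row 5 has -2 + 8 + 11 + 0 + 19 = 36; the blank must be 34 − 36 = -2.
Column 1 has 14 − 4 + 14 − 2 + 4 = 26; the blank must be 34 − 26 = 8.
Row 1 has 8 + 11 + 1 + 16 + 2 = 38; the blank must be 34 − 38 = -4.
Column 5 has -4 + 0 + 1 + 0 + 21 = 18; the blank must be 34 − 18 = 16.
Row 4 has 14 + 4 − 4 + 9 + 16 = 39; the blank must be 34 − 39 = -5.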